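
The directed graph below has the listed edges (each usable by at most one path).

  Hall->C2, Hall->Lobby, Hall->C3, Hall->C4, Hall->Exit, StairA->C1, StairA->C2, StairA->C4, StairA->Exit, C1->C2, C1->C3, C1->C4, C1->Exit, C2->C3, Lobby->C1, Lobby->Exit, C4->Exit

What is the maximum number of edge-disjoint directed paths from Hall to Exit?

Assign every edge capacity 1; by Menger, the answer equals the max flow.
Path Hall→Exit (+1); total 1.
Path Hall→Lobby→Exit (+1); total 2.
Path Hall→C4→Exit (+1); total 3.
No residual Hall→Exit path; max flow = 3.
Certifying cut of size 3: {Hall→C4, Hall→Exit, Hall→Lobby}.

3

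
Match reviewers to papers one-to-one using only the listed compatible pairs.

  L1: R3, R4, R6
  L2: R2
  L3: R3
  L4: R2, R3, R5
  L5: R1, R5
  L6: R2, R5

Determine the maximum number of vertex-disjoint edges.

Unit-capacity flow: source→left, listed edges, right→sink; max matching = max flow.
Augmenting path L1→R3 (+1); matched 1.
Augmenting path L2→R2 (+1); matched 2.
Augmenting path L4→R5 (+1); matched 3.
Augmenting path L5→R1 (+1); matched 4.
Augmenting path L3→R3→L1→R4 (+1); matched 5.
No augmenting path remains; maximum matching = 5.
König certificate: {L1, L5, R2, R3, R5} is a vertex cover of size 5 (every listed pair touches it), so no matching can be larger.

5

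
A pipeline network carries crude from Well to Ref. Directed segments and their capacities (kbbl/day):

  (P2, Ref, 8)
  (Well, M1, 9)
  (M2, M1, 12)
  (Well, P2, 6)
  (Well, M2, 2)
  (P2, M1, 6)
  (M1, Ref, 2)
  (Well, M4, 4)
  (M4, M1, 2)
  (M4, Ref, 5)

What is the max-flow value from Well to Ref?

12

Augment Well→P2→Ref: bottleneck 6, flow now 6.
Augment Well→M1→Ref: bottleneck 2, flow now 8.
Augment Well→M4→Ref: bottleneck 4, flow now 12.
No augmenting path remains; maximum flow = 12.
In the residual graph, reachable from Well: {Well, M2, M1}.
Min-cut edges: Well→P2 (6), Well→M4 (4), M1→Ref (2); capacity 6 + 4 + 2 = 12.
This cut is saturated, so no flow can exceed 12.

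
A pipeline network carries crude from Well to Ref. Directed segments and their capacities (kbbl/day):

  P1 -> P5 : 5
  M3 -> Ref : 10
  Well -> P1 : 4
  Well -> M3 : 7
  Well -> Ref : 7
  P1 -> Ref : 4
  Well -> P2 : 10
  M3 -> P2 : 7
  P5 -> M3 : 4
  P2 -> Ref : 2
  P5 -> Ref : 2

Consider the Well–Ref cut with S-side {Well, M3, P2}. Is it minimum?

No — its capacity is 23, but the minimum cut has capacity 20.

Given cut capacity: 4 + 7 + 10 + 2 = 23.
Augment Well→Ref: bottleneck 7, flow now 7.
Augment Well→P1→Ref: bottleneck 4, flow now 11.
Augment Well→M3→Ref: bottleneck 7, flow now 18.
Augment Well→P2→Ref: bottleneck 2, flow now 20.
No augmenting path remains; maximum flow = 20.
In the residual graph, reachable from Well: {Well, P2}.
Min-cut edges: Well→P1 (4), Well→M3 (7), Well→Ref (7), P2→Ref (2); capacity 4 + 7 + 7 + 2 = 20.
Cut capacity 23 exceeds the max flow 20, so it is not minimum.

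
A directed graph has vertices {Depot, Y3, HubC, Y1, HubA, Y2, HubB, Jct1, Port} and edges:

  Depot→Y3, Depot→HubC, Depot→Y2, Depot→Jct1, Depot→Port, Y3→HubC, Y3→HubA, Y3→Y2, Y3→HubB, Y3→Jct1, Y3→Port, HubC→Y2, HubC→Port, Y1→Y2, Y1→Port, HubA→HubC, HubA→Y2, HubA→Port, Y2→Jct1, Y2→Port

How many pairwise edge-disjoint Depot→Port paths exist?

Assign every edge capacity 1; by Menger, the answer equals the max flow.
Path Depot→Port (+1); total 1.
Path Depot→Y3→Port (+1); total 2.
Path Depot→HubC→Port (+1); total 3.
Path Depot→Y2→Port (+1); total 4.
No residual Depot→Port path; max flow = 4.
Certifying cut of size 4: {Depot→HubC, Depot→Port, Depot→Y2, Depot→Y3}.

4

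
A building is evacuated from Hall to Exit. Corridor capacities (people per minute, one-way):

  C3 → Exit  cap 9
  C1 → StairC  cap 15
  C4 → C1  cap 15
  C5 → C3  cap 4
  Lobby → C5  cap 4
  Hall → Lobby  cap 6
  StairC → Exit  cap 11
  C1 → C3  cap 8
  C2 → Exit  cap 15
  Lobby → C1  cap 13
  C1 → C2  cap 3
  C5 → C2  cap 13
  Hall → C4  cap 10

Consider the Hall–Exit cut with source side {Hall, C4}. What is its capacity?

21

Edges leaving {Hall, C4}: Hall→Lobby (6), C4→C1 (15).
Cut capacity = 6 + 15 = 21.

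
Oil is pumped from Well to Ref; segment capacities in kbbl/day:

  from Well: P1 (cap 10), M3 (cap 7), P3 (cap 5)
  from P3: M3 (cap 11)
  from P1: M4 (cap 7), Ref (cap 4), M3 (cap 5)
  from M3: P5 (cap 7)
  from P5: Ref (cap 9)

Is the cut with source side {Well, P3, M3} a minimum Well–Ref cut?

No — its capacity is 17, but the minimum cut has capacity 11.

Given cut capacity: 10 + 7 = 17.
Augment Well→P1→Ref: bottleneck 4, flow now 4.
Augment Well→M3→P5→Ref: bottleneck 7, flow now 11.
No augmenting path remains; maximum flow = 11.
In the residual graph, reachable from Well: {Well, P3, P1, M3, M4}.
Min-cut edges: P1→Ref (4), M3→P5 (7); capacity 4 + 7 = 11.
Cut capacity 17 exceeds the max flow 11, so it is not minimum.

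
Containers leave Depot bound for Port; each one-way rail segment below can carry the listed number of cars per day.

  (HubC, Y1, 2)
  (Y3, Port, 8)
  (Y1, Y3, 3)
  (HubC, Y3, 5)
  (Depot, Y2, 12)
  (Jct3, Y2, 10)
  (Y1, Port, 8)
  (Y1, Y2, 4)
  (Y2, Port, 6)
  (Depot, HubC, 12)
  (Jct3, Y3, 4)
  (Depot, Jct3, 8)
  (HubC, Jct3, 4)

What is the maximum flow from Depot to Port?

16

Augment Depot→Y2→Port: bottleneck 6, flow now 6.
Augment Depot→HubC→Y1→Port: bottleneck 2, flow now 8.
Augment Depot→HubC→Y3→Port: bottleneck 5, flow now 13.
Augment Depot→Jct3→Y3→Port: bottleneck 3, flow now 16.
No augmenting path remains; maximum flow = 16.
In the residual graph, reachable from Depot: {Depot, HubC, Jct3, Y3, Y2}.
Min-cut edges: HubC→Y1 (2), Y3→Port (8), Y2→Port (6); capacity 2 + 8 + 6 = 16.
This cut is saturated, so no flow can exceed 16.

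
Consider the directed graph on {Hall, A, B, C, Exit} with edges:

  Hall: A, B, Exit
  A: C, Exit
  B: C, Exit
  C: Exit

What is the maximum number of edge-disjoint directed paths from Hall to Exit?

3

Assign every edge capacity 1; by Menger, the answer equals the max flow.
Path Hall→Exit (+1); total 1.
Path Hall→A→Exit (+1); total 2.
Path Hall→B→Exit (+1); total 3.
No residual Hall→Exit path; max flow = 3.
Certifying cut of size 3: {Hall→A, Hall→B, Hall→Exit}.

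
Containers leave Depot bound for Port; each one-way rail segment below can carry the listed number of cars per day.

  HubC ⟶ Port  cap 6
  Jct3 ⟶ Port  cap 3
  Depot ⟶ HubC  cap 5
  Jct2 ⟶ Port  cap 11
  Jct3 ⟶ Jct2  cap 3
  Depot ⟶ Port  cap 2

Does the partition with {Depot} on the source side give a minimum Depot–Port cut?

Yes — it is a minimum cut (capacity 7).

Given cut capacity: 5 + 2 = 7.
Augment Depot→Port: bottleneck 2, flow now 2.
Augment Depot→HubC→Port: bottleneck 5, flow now 7.
No augmenting path remains; maximum flow = 7.
Cut capacity 7 equals the max flow, so it is a minimum cut.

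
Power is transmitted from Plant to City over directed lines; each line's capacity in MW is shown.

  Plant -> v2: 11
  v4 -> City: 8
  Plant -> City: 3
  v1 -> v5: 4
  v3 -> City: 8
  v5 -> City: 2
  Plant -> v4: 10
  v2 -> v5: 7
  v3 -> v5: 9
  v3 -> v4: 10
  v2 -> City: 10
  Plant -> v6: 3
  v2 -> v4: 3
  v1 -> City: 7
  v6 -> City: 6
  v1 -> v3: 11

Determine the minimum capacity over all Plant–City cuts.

Augment Plant→City: bottleneck 3, flow now 3.
Augment Plant→v2→City: bottleneck 10, flow now 13.
Augment Plant→v4→City: bottleneck 8, flow now 21.
Augment Plant→v6→City: bottleneck 3, flow now 24.
Augment Plant→v2→v5→City: bottleneck 1, flow now 25.
No augmenting path remains; maximum flow = 25.
By max-flow min-cut, the minimum cut capacity equals the max flow.
In the residual graph, reachable from Plant: {Plant, v4}.
Min-cut edges: Plant→v2 (11), Plant→v6 (3), Plant→City (3), v4→City (8); capacity 11 + 3 + 3 + 8 = 25.

25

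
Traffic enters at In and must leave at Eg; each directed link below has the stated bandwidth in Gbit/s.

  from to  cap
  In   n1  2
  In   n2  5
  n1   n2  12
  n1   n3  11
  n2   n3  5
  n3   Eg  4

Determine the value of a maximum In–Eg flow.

4

Augment In→n1→n3→Eg: bottleneck 2, flow now 2.
Augment In→n2→n3→Eg: bottleneck 2, flow now 4.
No augmenting path remains; maximum flow = 4.
In the residual graph, reachable from In: {In, n1, n2, n3}.
Min-cut edges: n3→Eg (4); capacity 4 = 4.
This cut is saturated, so no flow can exceed 4.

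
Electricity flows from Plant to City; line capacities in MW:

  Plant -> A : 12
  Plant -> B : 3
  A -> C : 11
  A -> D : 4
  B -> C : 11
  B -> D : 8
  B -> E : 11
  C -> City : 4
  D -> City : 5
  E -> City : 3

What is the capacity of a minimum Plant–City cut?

11

Augment Plant→A→C→City: bottleneck 4, flow now 4.
Augment Plant→A→D→City: bottleneck 4, flow now 8.
Augment Plant→B→D→City: bottleneck 1, flow now 9.
Augment Plant→B→E→City: bottleneck 2, flow now 11.
No augmenting path remains; maximum flow = 11.
By max-flow min-cut, the minimum cut capacity equals the max flow.
In the residual graph, reachable from Plant: {Plant, A, C}.
Min-cut edges: Plant→B (3), A→D (4), C→City (4); capacity 3 + 4 + 4 = 11.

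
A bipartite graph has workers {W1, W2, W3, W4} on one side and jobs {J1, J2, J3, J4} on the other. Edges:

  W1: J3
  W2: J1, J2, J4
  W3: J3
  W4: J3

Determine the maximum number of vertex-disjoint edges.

Unit-capacity flow: source→left, listed edges, right→sink; max matching = max flow.
Augmenting path W1→J3 (+1); matched 1.
Augmenting path W2→J1 (+1); matched 2.
No augmenting path remains; maximum matching = 2.
König certificate: {W2, J3} is a vertex cover of size 2 (every listed pair touches it), so no matching can be larger.

2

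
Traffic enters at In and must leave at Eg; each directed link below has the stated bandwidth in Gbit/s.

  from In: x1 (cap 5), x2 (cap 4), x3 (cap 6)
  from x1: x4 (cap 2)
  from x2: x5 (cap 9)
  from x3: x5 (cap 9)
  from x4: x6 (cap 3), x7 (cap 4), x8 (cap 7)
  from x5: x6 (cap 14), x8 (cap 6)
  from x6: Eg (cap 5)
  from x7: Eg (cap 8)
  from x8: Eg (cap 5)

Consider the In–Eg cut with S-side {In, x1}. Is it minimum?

Yes — it is a minimum cut (capacity 12).

Given cut capacity: 4 + 6 + 2 = 12.
Augment In→x1→x4→x6→Eg: bottleneck 2, flow now 2.
Augment In→x2→x5→x6→Eg: bottleneck 3, flow now 5.
Augment In→x2→x5→x8→Eg: bottleneck 1, flow now 6.
Augment In→x3→x5→x8→Eg: bottleneck 4, flow now 10.
Augment In→x3→x5→x6→x4→x7→Eg: bottleneck 2, flow now 12. (uses reverse residual edge)
No augmenting path remains; maximum flow = 12.
Cut capacity 12 equals the max flow, so it is a minimum cut.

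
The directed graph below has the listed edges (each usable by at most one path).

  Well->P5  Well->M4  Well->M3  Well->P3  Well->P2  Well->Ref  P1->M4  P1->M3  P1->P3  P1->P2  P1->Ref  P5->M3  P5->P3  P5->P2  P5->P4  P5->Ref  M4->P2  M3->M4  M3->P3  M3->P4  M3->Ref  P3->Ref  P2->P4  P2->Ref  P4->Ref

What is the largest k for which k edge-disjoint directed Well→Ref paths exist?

6

Assign every edge capacity 1; by Menger, the answer equals the max flow.
Path Well→Ref (+1); total 1.
Path Well→P5→Ref (+1); total 2.
Path Well→M3→Ref (+1); total 3.
Path Well→P3→Ref (+1); total 4.
Path Well→P2→Ref (+1); total 5.
Path Well→M4→P2→P4→Ref (+1); total 6.
No residual Well→Ref path; max flow = 6.
Certifying cut of size 6: {Well→M3, Well→M4, Well→P2, Well→P3, Well→P5, Well→Ref}.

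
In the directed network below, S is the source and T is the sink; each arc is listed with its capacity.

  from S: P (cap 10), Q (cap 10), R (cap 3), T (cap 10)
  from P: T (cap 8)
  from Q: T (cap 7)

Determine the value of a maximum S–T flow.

Augment S→T: bottleneck 10, flow now 10.
Augment S→P→T: bottleneck 8, flow now 18.
Augment S→Q→T: bottleneck 7, flow now 25.
No augmenting path remains; maximum flow = 25.
In the residual graph, reachable from S: {S, P, Q, R}.
Min-cut edges: S→T (10), P→T (8), Q→T (7); capacity 10 + 8 + 7 = 25.
This cut is saturated, so no flow can exceed 25.

25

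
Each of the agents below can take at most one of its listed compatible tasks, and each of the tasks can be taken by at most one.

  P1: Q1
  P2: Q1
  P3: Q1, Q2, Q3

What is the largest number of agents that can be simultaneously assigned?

2

Unit-capacity flow: source→left, listed edges, right→sink; max matching = max flow.
Augmenting path P1→Q1 (+1); matched 1.
Augmenting path P3→Q2 (+1); matched 2.
No augmenting path remains; maximum matching = 2.
König certificate: {P3, Q1} is a vertex cover of size 2 (every listed pair touches it), so no matching can be larger.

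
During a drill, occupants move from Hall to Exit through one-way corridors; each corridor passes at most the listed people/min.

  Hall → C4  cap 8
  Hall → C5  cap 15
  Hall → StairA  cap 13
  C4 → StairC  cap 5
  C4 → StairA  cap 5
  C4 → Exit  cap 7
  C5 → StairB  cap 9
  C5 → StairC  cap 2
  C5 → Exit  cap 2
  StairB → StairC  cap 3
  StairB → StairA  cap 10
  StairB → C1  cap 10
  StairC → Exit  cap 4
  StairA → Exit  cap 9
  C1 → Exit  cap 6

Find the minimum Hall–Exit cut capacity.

28

Augment Hall→C4→Exit: bottleneck 7, flow now 7.
Augment Hall→C5→Exit: bottleneck 2, flow now 9.
Augment Hall→StairA→Exit: bottleneck 9, flow now 18.
Augment Hall→C4→StairC→Exit: bottleneck 1, flow now 19.
Augment Hall→C5→StairC→Exit: bottleneck 2, flow now 21.
Augment Hall→C5→StairB→StairC→Exit: bottleneck 1, flow now 22.
Augment Hall→C5→StairB→C1→Exit: bottleneck 6, flow now 28.
No augmenting path remains; maximum flow = 28.
By max-flow min-cut, the minimum cut capacity equals the max flow.
In the residual graph, reachable from Hall: {Hall, C4, C5, StairB, StairC, StairA, C1}.
Min-cut edges: C4→Exit (7), C5→Exit (2), StairC→Exit (4), StairA→Exit (9), C1→Exit (6); capacity 7 + 2 + 4 + 9 + 6 = 28.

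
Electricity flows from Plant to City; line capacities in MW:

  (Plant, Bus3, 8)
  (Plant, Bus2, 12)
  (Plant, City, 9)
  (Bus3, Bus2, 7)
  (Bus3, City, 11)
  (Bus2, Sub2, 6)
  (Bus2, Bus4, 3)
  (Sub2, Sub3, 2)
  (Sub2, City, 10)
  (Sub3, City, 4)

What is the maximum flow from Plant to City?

Augment Plant→City: bottleneck 9, flow now 9.
Augment Plant→Bus3→City: bottleneck 8, flow now 17.
Augment Plant→Bus2→Sub2→City: bottleneck 6, flow now 23.
No augmenting path remains; maximum flow = 23.
In the residual graph, reachable from Plant: {Plant, Bus2, Bus4}.
Min-cut edges: Plant→Bus3 (8), Plant→City (9), Bus2→Sub2 (6); capacity 8 + 9 + 6 = 23.
This cut is saturated, so no flow can exceed 23.

23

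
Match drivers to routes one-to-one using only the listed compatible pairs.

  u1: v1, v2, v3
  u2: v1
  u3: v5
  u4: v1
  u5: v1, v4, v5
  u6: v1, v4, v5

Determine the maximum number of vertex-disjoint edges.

Unit-capacity flow: source→left, listed edges, right→sink; max matching = max flow.
Augmenting path u1→v1 (+1); matched 1.
Augmenting path u3→v5 (+1); matched 2.
Augmenting path u5→v4 (+1); matched 3.
Augmenting path u2→v1→u1→v2 (+1); matched 4.
No augmenting path remains; maximum matching = 4.
König certificate: {u1, v1, v4, v5} is a vertex cover of size 4 (every listed pair touches it), so no matching can be larger.

4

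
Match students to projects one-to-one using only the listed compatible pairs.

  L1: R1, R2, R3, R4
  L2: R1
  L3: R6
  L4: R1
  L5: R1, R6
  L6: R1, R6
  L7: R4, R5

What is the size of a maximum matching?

4

Unit-capacity flow: source→left, listed edges, right→sink; max matching = max flow.
Augmenting path L1→R1 (+1); matched 1.
Augmenting path L3→R6 (+1); matched 2.
Augmenting path L7→R4 (+1); matched 3.
Augmenting path L2→R1→L1→R2 (+1); matched 4.
No augmenting path remains; maximum matching = 4.
König certificate: {L1, L7, R1, R6} is a vertex cover of size 4 (every listed pair touches it), so no matching can be larger.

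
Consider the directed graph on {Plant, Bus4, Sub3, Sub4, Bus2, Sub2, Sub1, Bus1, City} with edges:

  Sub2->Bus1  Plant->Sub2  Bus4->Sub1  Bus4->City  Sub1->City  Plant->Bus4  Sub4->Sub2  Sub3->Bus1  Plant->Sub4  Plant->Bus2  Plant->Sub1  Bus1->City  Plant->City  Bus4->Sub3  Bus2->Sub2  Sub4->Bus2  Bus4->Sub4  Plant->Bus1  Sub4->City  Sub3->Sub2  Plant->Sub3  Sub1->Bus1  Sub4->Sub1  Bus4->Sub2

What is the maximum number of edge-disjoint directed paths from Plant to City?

5

Assign every edge capacity 1; by Menger, the answer equals the max flow.
Path Plant→City (+1); total 1.
Path Plant→Bus4→City (+1); total 2.
Path Plant→Sub4→City (+1); total 3.
Path Plant→Sub1→City (+1); total 4.
Path Plant→Bus1→City (+1); total 5.
No residual Plant→City path; max flow = 5.
Certifying cut of size 5: {Bus1→City, Plant→Bus4, Plant→City, Plant→Sub1, Plant→Sub4}.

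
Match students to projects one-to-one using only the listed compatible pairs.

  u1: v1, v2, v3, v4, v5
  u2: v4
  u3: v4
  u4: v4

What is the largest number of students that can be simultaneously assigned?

2

Unit-capacity flow: source→left, listed edges, right→sink; max matching = max flow.
Augmenting path u1→v1 (+1); matched 1.
Augmenting path u2→v4 (+1); matched 2.
No augmenting path remains; maximum matching = 2.
König certificate: {u1, v4} is a vertex cover of size 2 (every listed pair touches it), so no matching can be larger.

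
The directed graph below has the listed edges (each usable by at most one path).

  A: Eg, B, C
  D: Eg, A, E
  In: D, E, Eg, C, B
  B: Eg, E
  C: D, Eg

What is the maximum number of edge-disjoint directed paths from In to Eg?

4

Assign every edge capacity 1; by Menger, the answer equals the max flow.
Path In→Eg (+1); total 1.
Path In→B→Eg (+1); total 2.
Path In→C→Eg (+1); total 3.
Path In→D→Eg (+1); total 4.
No residual In→Eg path; max flow = 4.
Certifying cut of size 4: {In→B, In→C, In→D, In→Eg}.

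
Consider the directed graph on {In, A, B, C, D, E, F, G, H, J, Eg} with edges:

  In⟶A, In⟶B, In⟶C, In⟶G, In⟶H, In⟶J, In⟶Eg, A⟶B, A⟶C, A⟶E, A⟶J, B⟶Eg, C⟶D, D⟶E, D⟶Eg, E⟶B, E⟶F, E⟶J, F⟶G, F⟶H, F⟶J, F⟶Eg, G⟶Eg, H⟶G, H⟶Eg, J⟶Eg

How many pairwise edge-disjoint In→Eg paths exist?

Assign every edge capacity 1; by Menger, the answer equals the max flow.
Path In→Eg (+1); total 1.
Path In→B→Eg (+1); total 2.
Path In→G→Eg (+1); total 3.
Path In→H→Eg (+1); total 4.
Path In→J→Eg (+1); total 5.
Path In→C→D→Eg (+1); total 6.
Path In→A→E→F→Eg (+1); total 7.
No residual In→Eg path; max flow = 7.
Certifying cut of size 7: {In→A, In→B, In→C, In→Eg, In→G, In→H, In→J}.

7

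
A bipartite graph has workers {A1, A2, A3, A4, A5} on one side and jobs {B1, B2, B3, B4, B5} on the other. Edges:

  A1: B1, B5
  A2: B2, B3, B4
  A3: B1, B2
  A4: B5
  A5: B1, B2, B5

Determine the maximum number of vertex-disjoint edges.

Unit-capacity flow: source→left, listed edges, right→sink; max matching = max flow.
Augmenting path A1→B1 (+1); matched 1.
Augmenting path A2→B2 (+1); matched 2.
Augmenting path A4→B5 (+1); matched 3.
Augmenting path A3→B2→A2→B3 (+1); matched 4.
No augmenting path remains; maximum matching = 4.
König certificate: {A2, B1, B2, B5} is a vertex cover of size 4 (every listed pair touches it), so no matching can be larger.

4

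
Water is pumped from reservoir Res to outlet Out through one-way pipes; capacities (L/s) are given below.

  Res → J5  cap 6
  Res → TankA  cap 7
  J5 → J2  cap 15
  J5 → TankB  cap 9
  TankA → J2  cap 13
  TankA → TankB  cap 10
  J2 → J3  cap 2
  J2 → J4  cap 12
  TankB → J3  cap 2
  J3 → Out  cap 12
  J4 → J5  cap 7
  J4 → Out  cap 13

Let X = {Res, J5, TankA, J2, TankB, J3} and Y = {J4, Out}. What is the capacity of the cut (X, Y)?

Edges leaving {Res, J5, TankA, J2, TankB, J3}: J2→J4 (12), J3→Out (12).
Cut capacity = 12 + 12 = 24.

24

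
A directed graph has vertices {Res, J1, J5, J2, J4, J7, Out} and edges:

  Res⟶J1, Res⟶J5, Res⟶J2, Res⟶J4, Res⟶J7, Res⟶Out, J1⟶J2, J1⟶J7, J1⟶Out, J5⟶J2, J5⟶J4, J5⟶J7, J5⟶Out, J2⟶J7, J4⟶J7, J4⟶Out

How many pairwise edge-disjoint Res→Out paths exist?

Assign every edge capacity 1; by Menger, the answer equals the max flow.
Path Res→Out (+1); total 1.
Path Res→J1→Out (+1); total 2.
Path Res→J5→Out (+1); total 3.
Path Res→J4→Out (+1); total 4.
No residual Res→Out path; max flow = 4.
Certifying cut of size 4: {Res→J1, Res→J4, Res→J5, Res→Out}.

4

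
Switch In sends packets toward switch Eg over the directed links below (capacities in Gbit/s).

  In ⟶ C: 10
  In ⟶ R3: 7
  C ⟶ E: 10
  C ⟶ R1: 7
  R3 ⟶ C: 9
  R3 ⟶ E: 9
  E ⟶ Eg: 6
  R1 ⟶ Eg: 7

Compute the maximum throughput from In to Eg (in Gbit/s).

Augment In→C→E→Eg: bottleneck 6, flow now 6.
Augment In→C→R1→Eg: bottleneck 4, flow now 10.
Augment In→R3→C→R1→Eg: bottleneck 3, flow now 13.
No augmenting path remains; maximum flow = 13.
In the residual graph, reachable from In: {In, C, R3, E}.
Min-cut edges: C→R1 (7), E→Eg (6); capacity 7 + 6 = 13.
This cut is saturated, so no flow can exceed 13.

13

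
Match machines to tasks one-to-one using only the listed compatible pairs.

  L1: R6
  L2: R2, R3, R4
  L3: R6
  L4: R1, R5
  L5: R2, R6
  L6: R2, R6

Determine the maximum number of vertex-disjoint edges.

4

Unit-capacity flow: source→left, listed edges, right→sink; max matching = max flow.
Augmenting path L1→R6 (+1); matched 1.
Augmenting path L2→R2 (+1); matched 2.
Augmenting path L4→R1 (+1); matched 3.
Augmenting path L5→R2→L2→R3 (+1); matched 4.
No augmenting path remains; maximum matching = 4.
König certificate: {L2, L4, R2, R6} is a vertex cover of size 4 (every listed pair touches it), so no matching can be larger.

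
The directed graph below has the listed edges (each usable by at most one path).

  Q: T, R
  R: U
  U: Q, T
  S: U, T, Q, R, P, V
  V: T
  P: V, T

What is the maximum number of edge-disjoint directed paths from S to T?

Assign every edge capacity 1; by Menger, the answer equals the max flow.
Path S→T (+1); total 1.
Path S→P→T (+1); total 2.
Path S→Q→T (+1); total 3.
Path S→U→T (+1); total 4.
Path S→V→T (+1); total 5.
No residual S→T path; max flow = 5.
Certifying cut of size 5: {Q→T, S→P, S→T, S→V, U→T}.

5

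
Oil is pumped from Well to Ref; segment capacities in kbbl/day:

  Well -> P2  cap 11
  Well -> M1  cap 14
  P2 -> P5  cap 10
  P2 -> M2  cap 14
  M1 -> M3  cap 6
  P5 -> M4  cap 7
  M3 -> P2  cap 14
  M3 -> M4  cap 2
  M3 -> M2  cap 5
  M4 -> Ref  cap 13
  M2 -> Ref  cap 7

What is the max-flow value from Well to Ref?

16

Augment Well→P2→M2→Ref: bottleneck 7, flow now 7.
Augment Well→P2→P5→M4→Ref: bottleneck 4, flow now 11.
Augment Well→M1→M3→M4→Ref: bottleneck 2, flow now 13.
Augment Well→M1→M3→P2→P5→M4→Ref: bottleneck 3, flow now 16.
No augmenting path remains; maximum flow = 16.
In the residual graph, reachable from Well: {Well, P2, M1, P5, M3, M2}.
Min-cut edges: P5→M4 (7), M3→M4 (2), M2→Ref (7); capacity 7 + 2 + 7 = 16.
This cut is saturated, so no flow can exceed 16.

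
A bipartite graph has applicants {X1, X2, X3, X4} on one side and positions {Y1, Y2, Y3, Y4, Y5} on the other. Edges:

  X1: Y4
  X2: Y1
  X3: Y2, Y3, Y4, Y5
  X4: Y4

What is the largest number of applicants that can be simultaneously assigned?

Unit-capacity flow: source→left, listed edges, right→sink; max matching = max flow.
Augmenting path X1→Y4 (+1); matched 1.
Augmenting path X2→Y1 (+1); matched 2.
Augmenting path X3→Y2 (+1); matched 3.
No augmenting path remains; maximum matching = 3.
König certificate: {X2, X3, Y4} is a vertex cover of size 3 (every listed pair touches it), so no matching can be larger.

3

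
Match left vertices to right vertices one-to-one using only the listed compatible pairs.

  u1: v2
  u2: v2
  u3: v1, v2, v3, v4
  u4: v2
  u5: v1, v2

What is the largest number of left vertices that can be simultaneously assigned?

3

Unit-capacity flow: source→left, listed edges, right→sink; max matching = max flow.
Augmenting path u1→v2 (+1); matched 1.
Augmenting path u3→v1 (+1); matched 2.
Augmenting path u5→v1→u3→v3 (+1); matched 3.
No augmenting path remains; maximum matching = 3.
König certificate: {u3, u5, v2} is a vertex cover of size 3 (every listed pair touches it), so no matching can be larger.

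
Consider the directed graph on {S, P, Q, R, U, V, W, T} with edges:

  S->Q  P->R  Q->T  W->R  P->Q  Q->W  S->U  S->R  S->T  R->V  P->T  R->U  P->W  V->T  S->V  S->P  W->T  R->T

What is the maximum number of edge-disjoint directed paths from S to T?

5

Assign every edge capacity 1; by Menger, the answer equals the max flow.
Path S→T (+1); total 1.
Path S→P→T (+1); total 2.
Path S→Q→T (+1); total 3.
Path S→R→T (+1); total 4.
Path S→V→T (+1); total 5.
No residual S→T path; max flow = 5.
Certifying cut of size 5: {S→P, S→Q, S→R, S→T, S→V}.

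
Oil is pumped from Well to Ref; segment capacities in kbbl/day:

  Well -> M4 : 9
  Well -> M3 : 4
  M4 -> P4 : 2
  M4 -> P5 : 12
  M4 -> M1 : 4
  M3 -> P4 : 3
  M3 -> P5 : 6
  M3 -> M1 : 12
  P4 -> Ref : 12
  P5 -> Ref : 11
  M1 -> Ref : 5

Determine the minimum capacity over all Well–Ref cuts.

13

Augment Well→M4→P4→Ref: bottleneck 2, flow now 2.
Augment Well→M4→P5→Ref: bottleneck 7, flow now 9.
Augment Well→M3→P4→Ref: bottleneck 3, flow now 12.
Augment Well→M3→P5→Ref: bottleneck 1, flow now 13.
No augmenting path remains; maximum flow = 13.
By max-flow min-cut, the minimum cut capacity equals the max flow.
In the residual graph, reachable from Well: {Well}.
Min-cut edges: Well→M4 (9), Well→M3 (4); capacity 9 + 4 = 13.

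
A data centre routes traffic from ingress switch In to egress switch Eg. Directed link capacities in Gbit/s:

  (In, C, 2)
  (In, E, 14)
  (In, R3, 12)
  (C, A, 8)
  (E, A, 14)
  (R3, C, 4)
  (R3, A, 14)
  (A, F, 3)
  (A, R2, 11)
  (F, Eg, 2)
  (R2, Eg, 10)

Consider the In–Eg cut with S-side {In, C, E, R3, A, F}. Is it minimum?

Given cut capacity: 11 + 2 = 13.
Augment In→C→A→F→Eg: bottleneck 2, flow now 2.
Augment In→E→A→R2→Eg: bottleneck 10, flow now 12.
No augmenting path remains; maximum flow = 12.
In the residual graph, reachable from In: {In, C, E, R3, A, F, R2}.
Min-cut edges: F→Eg (2), R2→Eg (10); capacity 2 + 10 = 12.
Cut capacity 13 exceeds the max flow 12, so it is not minimum.

No — its capacity is 13, but the minimum cut has capacity 12.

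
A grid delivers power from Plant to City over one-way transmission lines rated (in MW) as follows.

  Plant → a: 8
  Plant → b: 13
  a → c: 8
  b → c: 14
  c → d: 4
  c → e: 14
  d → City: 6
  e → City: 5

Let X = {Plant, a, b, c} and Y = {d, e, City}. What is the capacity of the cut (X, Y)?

Edges leaving {Plant, a, b, c}: c→d (4), c→e (14).
Cut capacity = 4 + 14 = 18.

18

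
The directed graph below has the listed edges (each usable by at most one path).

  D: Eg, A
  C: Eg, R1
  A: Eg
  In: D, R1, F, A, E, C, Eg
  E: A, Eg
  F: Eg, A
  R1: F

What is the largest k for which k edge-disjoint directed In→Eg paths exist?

6

Assign every edge capacity 1; by Menger, the answer equals the max flow.
Path In→Eg (+1); total 1.
Path In→D→Eg (+1); total 2.
Path In→E→Eg (+1); total 3.
Path In→F→Eg (+1); total 4.
Path In→C→Eg (+1); total 5.
Path In→A→Eg (+1); total 6.
No residual In→Eg path; max flow = 6.
Certifying cut of size 6: {A→Eg, F→Eg, In→C, In→D, In→E, In→Eg}.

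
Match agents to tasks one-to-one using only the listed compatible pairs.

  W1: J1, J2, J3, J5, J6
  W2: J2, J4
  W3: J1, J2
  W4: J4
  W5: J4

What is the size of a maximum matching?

Unit-capacity flow: source→left, listed edges, right→sink; max matching = max flow.
Augmenting path W1→J1 (+1); matched 1.
Augmenting path W2→J2 (+1); matched 2.
Augmenting path W4→J4 (+1); matched 3.
Augmenting path W3→J1→W1→J3 (+1); matched 4.
No augmenting path remains; maximum matching = 4.
König certificate: {W1, W2, W3, J4} is a vertex cover of size 4 (every listed pair touches it), so no matching can be larger.

4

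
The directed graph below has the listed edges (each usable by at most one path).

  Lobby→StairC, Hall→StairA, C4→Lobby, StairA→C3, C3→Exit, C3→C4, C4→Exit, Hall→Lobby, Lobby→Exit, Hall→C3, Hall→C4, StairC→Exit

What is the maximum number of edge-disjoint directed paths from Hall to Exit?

Assign every edge capacity 1; by Menger, the answer equals the max flow.
Path Hall→Lobby→Exit (+1); total 1.
Path Hall→C3→Exit (+1); total 2.
Path Hall→C4→Exit (+1); total 3.
Path Hall→StairA→C3→C4→Lobby→StairC→Exit (+1); total 4.
No residual Hall→Exit path; max flow = 4.
Certifying cut of size 4: {Hall→C3, Hall→C4, Hall→Lobby, Hall→StairA}.

4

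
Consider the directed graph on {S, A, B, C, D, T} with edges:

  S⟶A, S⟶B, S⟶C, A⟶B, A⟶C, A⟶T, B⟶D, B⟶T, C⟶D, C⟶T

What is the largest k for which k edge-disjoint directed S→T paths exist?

Assign every edge capacity 1; by Menger, the answer equals the max flow.
Path S→A→T (+1); total 1.
Path S→B→T (+1); total 2.
Path S→C→T (+1); total 3.
No residual S→T path; max flow = 3.
Certifying cut of size 3: {S→A, S→B, S→C}.

3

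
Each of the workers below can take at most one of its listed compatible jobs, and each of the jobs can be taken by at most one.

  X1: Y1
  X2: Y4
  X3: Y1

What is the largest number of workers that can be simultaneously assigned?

Unit-capacity flow: source→left, listed edges, right→sink; max matching = max flow.
Augmenting path X1→Y1 (+1); matched 1.
Augmenting path X2→Y4 (+1); matched 2.
No augmenting path remains; maximum matching = 2.
König certificate: {X2, Y1} is a vertex cover of size 2 (every listed pair touches it), so no matching can be larger.

2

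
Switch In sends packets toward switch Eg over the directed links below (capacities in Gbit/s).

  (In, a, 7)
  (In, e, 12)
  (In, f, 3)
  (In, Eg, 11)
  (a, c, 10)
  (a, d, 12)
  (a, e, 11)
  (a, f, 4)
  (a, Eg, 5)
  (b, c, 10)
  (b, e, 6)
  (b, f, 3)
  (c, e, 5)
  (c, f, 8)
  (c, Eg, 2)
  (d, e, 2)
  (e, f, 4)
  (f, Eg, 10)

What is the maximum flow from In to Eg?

Augment In→Eg: bottleneck 11, flow now 11.
Augment In→a→Eg: bottleneck 5, flow now 16.
Augment In→f→Eg: bottleneck 3, flow now 19.
Augment In→a→c→Eg: bottleneck 2, flow now 21.
Augment In→e→f→Eg: bottleneck 4, flow now 25.
No augmenting path remains; maximum flow = 25.
In the residual graph, reachable from In: {In, e}.
Min-cut edges: In→a (7), In→f (3), In→Eg (11), e→f (4); capacity 7 + 3 + 11 + 4 = 25.
This cut is saturated, so no flow can exceed 25.

25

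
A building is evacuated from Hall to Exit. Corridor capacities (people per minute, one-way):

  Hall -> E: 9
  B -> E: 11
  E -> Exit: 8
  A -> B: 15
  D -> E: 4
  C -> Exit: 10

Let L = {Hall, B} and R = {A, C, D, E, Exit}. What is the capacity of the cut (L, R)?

20

Edges leaving {Hall, B}: Hall→E (9), B→E (11).
Cut capacity = 9 + 11 = 20.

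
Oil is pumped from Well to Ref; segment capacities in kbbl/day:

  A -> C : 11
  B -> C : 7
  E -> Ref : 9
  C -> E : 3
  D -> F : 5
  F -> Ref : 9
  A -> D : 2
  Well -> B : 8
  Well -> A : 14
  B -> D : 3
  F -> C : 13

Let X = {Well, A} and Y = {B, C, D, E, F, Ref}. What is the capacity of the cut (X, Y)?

21

Edges leaving {Well, A}: Well→B (8), A→C (11), A→D (2).
Cut capacity = 8 + 11 + 2 = 21.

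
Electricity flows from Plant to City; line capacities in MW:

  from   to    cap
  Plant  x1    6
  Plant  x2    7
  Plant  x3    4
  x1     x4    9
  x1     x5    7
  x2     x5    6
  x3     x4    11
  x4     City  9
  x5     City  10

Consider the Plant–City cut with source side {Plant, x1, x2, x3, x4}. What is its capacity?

22

Edges leaving {Plant, x1, x2, x3, x4}: x1→x5 (7), x2→x5 (6), x4→City (9).
Cut capacity = 7 + 6 + 9 = 22.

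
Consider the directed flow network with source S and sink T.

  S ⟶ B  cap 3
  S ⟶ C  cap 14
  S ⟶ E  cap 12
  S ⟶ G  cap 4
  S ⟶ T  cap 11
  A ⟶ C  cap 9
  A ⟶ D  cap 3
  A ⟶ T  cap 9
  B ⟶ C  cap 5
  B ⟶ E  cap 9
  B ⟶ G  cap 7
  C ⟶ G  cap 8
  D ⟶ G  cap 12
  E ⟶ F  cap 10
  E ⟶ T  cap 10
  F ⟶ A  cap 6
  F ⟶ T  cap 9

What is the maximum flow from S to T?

Augment S→T: bottleneck 11, flow now 11.
Augment S→E→T: bottleneck 10, flow now 21.
Augment S→E→F→T: bottleneck 2, flow now 23.
Augment S→B→E→F→T: bottleneck 3, flow now 26.
No augmenting path remains; maximum flow = 26.
In the residual graph, reachable from S: {S, C, G}.
Min-cut edges: S→B (3), S→E (12), S→T (11); capacity 3 + 12 + 11 = 26.
This cut is saturated, so no flow can exceed 26.

26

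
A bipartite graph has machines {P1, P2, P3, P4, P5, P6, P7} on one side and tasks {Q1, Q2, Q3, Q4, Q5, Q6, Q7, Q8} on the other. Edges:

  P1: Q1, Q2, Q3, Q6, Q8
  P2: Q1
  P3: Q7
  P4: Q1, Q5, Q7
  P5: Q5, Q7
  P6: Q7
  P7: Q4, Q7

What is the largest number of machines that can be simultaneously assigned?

5

Unit-capacity flow: source→left, listed edges, right→sink; max matching = max flow.
Augmenting path P1→Q1 (+1); matched 1.
Augmenting path P3→Q7 (+1); matched 2.
Augmenting path P4→Q5 (+1); matched 3.
Augmenting path P7→Q4 (+1); matched 4.
Augmenting path P2→Q1→P1→Q2 (+1); matched 5.
No augmenting path remains; maximum matching = 5.
König certificate: {P1, P7, Q1, Q5, Q7} is a vertex cover of size 5 (every listed pair touches it), so no matching can be larger.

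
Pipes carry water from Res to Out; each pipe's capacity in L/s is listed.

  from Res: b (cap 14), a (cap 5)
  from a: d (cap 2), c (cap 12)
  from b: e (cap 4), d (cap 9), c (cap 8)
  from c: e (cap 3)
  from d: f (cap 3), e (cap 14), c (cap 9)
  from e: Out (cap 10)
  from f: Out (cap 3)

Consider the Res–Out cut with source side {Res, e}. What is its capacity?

Edges leaving {Res, e}: Res→a (5), Res→b (14), e→Out (10).
Cut capacity = 5 + 14 + 10 = 29.

29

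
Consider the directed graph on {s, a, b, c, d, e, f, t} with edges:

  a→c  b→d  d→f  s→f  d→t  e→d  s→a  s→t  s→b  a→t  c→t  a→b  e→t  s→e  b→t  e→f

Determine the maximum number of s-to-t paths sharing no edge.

Assign every edge capacity 1; by Menger, the answer equals the max flow.
Path s→t (+1); total 1.
Path s→a→t (+1); total 2.
Path s→b→t (+1); total 3.
Path s→e→t (+1); total 4.
No residual s→t path; max flow = 4.
Certifying cut of size 4: {s→a, s→b, s→e, s→t}.

4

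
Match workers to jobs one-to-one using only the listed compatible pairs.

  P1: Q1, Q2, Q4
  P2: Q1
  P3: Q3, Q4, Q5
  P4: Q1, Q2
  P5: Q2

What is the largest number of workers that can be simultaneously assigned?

4

Unit-capacity flow: source→left, listed edges, right→sink; max matching = max flow.
Augmenting path P1→Q1 (+1); matched 1.
Augmenting path P3→Q3 (+1); matched 2.
Augmenting path P4→Q2 (+1); matched 3.
Augmenting path P2→Q1→P1→Q4 (+1); matched 4.
No augmenting path remains; maximum matching = 4.
König certificate: {P1, P3, Q1, Q2} is a vertex cover of size 4 (every listed pair touches it), so no matching can be larger.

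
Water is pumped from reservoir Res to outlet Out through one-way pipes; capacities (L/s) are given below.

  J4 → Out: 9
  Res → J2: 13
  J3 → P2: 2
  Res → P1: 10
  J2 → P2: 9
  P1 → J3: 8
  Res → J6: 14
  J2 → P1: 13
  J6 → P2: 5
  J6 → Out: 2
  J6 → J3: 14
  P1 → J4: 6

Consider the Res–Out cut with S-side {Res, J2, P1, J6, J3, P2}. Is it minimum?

Yes — it is a minimum cut (capacity 8).

Given cut capacity: 6 + 2 = 8.
Augment Res→J6→Out: bottleneck 2, flow now 2.
Augment Res→P1→J4→Out: bottleneck 6, flow now 8.
No augmenting path remains; maximum flow = 8.
Cut capacity 8 equals the max flow, so it is a minimum cut.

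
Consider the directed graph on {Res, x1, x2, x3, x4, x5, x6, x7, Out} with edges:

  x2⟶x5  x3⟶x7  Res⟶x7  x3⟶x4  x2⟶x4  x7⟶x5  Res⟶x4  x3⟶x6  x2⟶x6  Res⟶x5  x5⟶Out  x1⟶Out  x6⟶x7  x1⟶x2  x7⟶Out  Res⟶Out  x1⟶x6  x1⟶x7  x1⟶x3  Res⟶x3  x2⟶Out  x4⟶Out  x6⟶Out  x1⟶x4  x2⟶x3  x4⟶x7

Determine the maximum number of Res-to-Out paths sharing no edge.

5

Assign every edge capacity 1; by Menger, the answer equals the max flow.
Path Res→Out (+1); total 1.
Path Res→x4→Out (+1); total 2.
Path Res→x5→Out (+1); total 3.
Path Res→x7→Out (+1); total 4.
Path Res→x3→x6→Out (+1); total 5.
No residual Res→Out path; max flow = 5.
Certifying cut of size 5: {Res→Out, Res→x3, Res→x4, Res→x5, Res→x7}.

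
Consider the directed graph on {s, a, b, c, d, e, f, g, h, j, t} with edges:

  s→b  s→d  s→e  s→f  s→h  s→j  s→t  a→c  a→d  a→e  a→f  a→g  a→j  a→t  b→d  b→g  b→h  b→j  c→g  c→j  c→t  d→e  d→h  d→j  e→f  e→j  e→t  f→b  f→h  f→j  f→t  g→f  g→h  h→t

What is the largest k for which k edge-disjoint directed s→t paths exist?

4

Assign every edge capacity 1; by Menger, the answer equals the max flow.
Path s→t (+1); total 1.
Path s→e→t (+1); total 2.
Path s→f→t (+1); total 3.
Path s→h→t (+1); total 4.
No residual s→t path; max flow = 4.
Certifying cut of size 4: {e→t, f→t, h→t, s→t}.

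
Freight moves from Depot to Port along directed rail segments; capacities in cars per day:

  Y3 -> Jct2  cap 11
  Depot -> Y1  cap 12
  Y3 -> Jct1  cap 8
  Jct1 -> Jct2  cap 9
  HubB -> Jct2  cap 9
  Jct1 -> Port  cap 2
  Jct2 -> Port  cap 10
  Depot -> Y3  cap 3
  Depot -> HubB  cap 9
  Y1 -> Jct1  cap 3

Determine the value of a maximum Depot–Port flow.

Augment Depot→HubB→Jct2→Port: bottleneck 9, flow now 9.
Augment Depot→Y3→Jct2→Port: bottleneck 1, flow now 10.
Augment Depot→Y3→Jct1→Port: bottleneck 2, flow now 12.
No augmenting path remains; maximum flow = 12.
In the residual graph, reachable from Depot: {Depot, HubB, Y3, Y1, Jct2, Jct1}.
Min-cut edges: Jct2→Port (10), Jct1→Port (2); capacity 10 + 2 = 12.
This cut is saturated, so no flow can exceed 12.

12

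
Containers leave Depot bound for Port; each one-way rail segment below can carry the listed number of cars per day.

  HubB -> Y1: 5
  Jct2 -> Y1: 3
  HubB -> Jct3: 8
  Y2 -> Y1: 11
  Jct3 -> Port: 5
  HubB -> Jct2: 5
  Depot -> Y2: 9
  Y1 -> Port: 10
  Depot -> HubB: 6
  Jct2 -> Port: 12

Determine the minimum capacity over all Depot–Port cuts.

Augment Depot→HubB→Y1→Port: bottleneck 5, flow now 5.
Augment Depot→HubB→Jct3→Port: bottleneck 1, flow now 6.
Augment Depot→Y2→Y1→Port: bottleneck 5, flow now 11.
Augment Depot→Y2→Y1→HubB→Jct3→Port: bottleneck 4, flow now 15. (uses reverse residual edge)
No augmenting path remains; maximum flow = 15.
By max-flow min-cut, the minimum cut capacity equals the max flow.
In the residual graph, reachable from Depot: {Depot}.
Min-cut edges: Depot→HubB (6), Depot→Y2 (9); capacity 6 + 9 = 15.

15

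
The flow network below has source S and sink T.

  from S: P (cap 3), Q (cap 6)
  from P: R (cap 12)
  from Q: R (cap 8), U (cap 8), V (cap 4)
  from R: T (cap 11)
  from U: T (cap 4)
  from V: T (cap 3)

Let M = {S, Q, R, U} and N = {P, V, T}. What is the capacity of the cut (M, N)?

22

Edges leaving {S, Q, R, U}: S→P (3), Q→V (4), R→T (11), U→T (4).
Cut capacity = 3 + 4 + 11 + 4 = 22.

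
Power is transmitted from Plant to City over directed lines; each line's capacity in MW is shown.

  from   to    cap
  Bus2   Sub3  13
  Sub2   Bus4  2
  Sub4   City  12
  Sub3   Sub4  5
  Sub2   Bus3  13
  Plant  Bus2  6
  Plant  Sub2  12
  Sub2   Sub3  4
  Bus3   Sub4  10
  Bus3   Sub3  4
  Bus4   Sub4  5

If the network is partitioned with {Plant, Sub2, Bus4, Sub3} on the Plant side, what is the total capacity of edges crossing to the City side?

29

Edges leaving {Plant, Sub2, Bus4, Sub3}: Plant→Bus2 (6), Sub2→Bus3 (13), Bus4→Sub4 (5), Sub3→Sub4 (5).
Cut capacity = 6 + 13 + 5 + 5 = 29.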